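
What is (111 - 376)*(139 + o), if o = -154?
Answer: 3975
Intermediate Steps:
(111 - 376)*(139 + o) = (111 - 376)*(139 - 154) = -265*(-15) = 3975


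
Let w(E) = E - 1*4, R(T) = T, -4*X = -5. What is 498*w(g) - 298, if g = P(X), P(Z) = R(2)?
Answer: -1294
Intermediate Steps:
X = 5/4 (X = -1/4*(-5) = 5/4 ≈ 1.2500)
P(Z) = 2
g = 2
w(E) = -4 + E (w(E) = E - 4 = -4 + E)
498*w(g) - 298 = 498*(-4 + 2) - 298 = 498*(-2) - 298 = -996 - 298 = -1294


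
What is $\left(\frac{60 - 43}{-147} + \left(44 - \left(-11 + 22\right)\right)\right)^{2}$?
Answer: $\frac{23367556}{21609} \approx 1081.4$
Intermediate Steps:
$\left(\frac{60 - 43}{-147} + \left(44 - \left(-11 + 22\right)\right)\right)^{2} = \left(17 \left(- \frac{1}{147}\right) + \left(44 - 11\right)\right)^{2} = \left(- \frac{17}{147} + \left(44 - 11\right)\right)^{2} = \left(- \frac{17}{147} + 33\right)^{2} = \left(\frac{4834}{147}\right)^{2} = \frac{23367556}{21609}$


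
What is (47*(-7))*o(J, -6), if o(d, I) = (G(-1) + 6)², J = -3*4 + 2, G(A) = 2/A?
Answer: -5264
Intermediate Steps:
J = -10 (J = -12 + 2 = -10)
o(d, I) = 16 (o(d, I) = (2/(-1) + 6)² = (2*(-1) + 6)² = (-2 + 6)² = 4² = 16)
(47*(-7))*o(J, -6) = (47*(-7))*16 = -329*16 = -5264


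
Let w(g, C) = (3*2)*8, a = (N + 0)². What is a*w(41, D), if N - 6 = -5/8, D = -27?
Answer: 5547/4 ≈ 1386.8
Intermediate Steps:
N = 43/8 (N = 6 - 5/8 = 43/8 ≈ 5.3750)
a = 1849/64 (a = (43/8 + 0)² = (43/8)² = 1849/64 ≈ 28.891)
w(g, C) = 48 (w(g, C) = 6*8 = 48)
a*w(41, D) = (1849/64)*48 = 5547/4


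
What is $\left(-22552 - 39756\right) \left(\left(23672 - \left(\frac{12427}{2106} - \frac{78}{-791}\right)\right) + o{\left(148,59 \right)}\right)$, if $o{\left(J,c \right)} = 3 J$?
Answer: $- \frac{1251255177850094}{832923} \approx -1.5022 \cdot 10^{9}$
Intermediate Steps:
$\left(-22552 - 39756\right) \left(\left(23672 - \left(\frac{12427}{2106} - \frac{78}{-791}\right)\right) + o{\left(148,59 \right)}\right) = \left(-22552 - 39756\right) \left(\left(23672 - \left(\frac{12427}{2106} - \frac{78}{-791}\right)\right) + 3 \cdot 148\right) = - 62308 \left(\left(23672 - \left(12427 \cdot \frac{1}{2106} - - \frac{78}{791}\right)\right) + 444\right) = - 62308 \left(\left(23672 - \left(\frac{12427}{2106} + \frac{78}{791}\right)\right) + 444\right) = - 62308 \left(\left(23672 - \frac{9994025}{1665846}\right) + 444\right) = - 62308 \left(\frac{39423912487}{1665846} + 444\right) = \left(-62308\right) \frac{40163548111}{1665846} = - \frac{1251255177850094}{832923}$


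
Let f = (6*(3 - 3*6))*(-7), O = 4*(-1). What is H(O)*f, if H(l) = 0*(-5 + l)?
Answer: 0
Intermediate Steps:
O = -4
H(l) = 0
f = 630 (f = (6*(3 - 18))*(-7) = (6*(-15))*(-7) = -90*(-7) = 630)
H(O)*f = 0*630 = 0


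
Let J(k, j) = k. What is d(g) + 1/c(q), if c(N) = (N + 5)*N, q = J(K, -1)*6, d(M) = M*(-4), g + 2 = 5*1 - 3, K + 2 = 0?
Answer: 1/84 ≈ 0.011905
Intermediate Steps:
K = -2 (K = -2 + 0 = -2)
g = 0 (g = -2 + (5*1 - 3) = -2 + (5 - 3) = -2 + 2 = 0)
d(M) = -4*M
q = -12 (q = -2*6 = -12)
c(N) = N*(5 + N) (c(N) = (5 + N)*N = N*(5 + N))
d(g) + 1/c(q) = -4*0 + 1/(-12*(5 - 12)) = 0 + 1/(-12*(-7)) = 0 + 1/84 = 1/84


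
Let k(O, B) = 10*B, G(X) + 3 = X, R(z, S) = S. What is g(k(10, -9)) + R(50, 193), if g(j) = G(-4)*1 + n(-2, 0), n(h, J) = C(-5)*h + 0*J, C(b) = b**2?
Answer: 136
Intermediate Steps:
n(h, J) = 25*h (n(h, J) = (-5)**2*h + 0*J = 25*h + 0 = 25*h)
G(X) = -3 + X
g(j) = -57 (g(j) = (-3 - 4)*1 + 25*(-2) = -7*1 - 50 = -7 - 50 = -57)
g(k(10, -9)) + R(50, 193) = -57 + 193 = 136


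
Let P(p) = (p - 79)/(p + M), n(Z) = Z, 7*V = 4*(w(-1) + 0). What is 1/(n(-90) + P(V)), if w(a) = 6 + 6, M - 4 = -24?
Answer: -92/7775 ≈ -0.011833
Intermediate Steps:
M = -20 (M = 4 - 24 = -20)
w(a) = 12
V = 48/7 (V = (4*(12 + 0))/7 = (4*12)/7 = (⅐)*48 = 48/7 ≈ 6.8571)
P(p) = (-79 + p)/(-20 + p) (P(p) = (p - 79)/(p - 20) = (-79 + p)/(-20 + p))
1/(n(-90) + P(V)) = 1/(-90 + (-79 + 48/7)/(-20 + 48/7)) = 1/(-90 - 505/7/(-92/7)) = 1/(-90 - 7/92*(-505/7)) = 1/(-90 + 505/92) = 1/(-7775/92) = -92/7775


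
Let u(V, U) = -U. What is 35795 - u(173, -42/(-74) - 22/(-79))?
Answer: 104631258/2923 ≈ 35796.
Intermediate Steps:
35795 - u(173, -42/(-74) - 22/(-79)) = 35795 - (-1)*(-42/(-74) - 22/(-79)) = 35795 - (-1)*(-42*(-1/74) - 22*(-1/79)) = 35795 - (-1)*(21/37 + 22/79) = 35795 - (-1)*2473/2923 = 35795 - 1*(-2473/2923) = 35795 + 2473/2923 = 104631258/2923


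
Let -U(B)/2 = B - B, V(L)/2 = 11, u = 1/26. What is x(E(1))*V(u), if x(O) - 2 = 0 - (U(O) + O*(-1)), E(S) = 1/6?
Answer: 143/3 ≈ 47.667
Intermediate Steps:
u = 1/26 ≈ 0.038462
V(L) = 22 (V(L) = 2*11 = 22)
U(B) = 0 (U(B) = -2*(B - B) = -2*0 = 0)
E(S) = 1/6
x(O) = 2 + O (x(O) = 2 + (0 - (0 + O*(-1))) = 2 + (0 - (0 - O)) = 2 + (0 - (-1)*O) = 2 + (0 + O) = 2 + O)
x(E(1))*V(u) = (2 + 1/6)*22 = (13/6)*22 = 143/3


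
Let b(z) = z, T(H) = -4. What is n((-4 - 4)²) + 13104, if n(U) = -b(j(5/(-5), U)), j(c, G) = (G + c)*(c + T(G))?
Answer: 13419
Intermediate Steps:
j(c, G) = (-4 + c)*(G + c) (j(c, G) = (G + c)*(c - 4) = (G + c)*(-4 + c) = (-4 + c)*(G + c))
n(U) = -5 + 5*U (n(U) = -((5/(-5))² - 4*U - 20/(-5) + U*(5/(-5))) = -((5*(-⅕))² - 4*U - 20*(-1)/5 + U*(5*(-⅕))) = -((-1)² - 4*U - 4*(-1) + U*(-1)) = -(1 - 4*U + 4 - U) = -(5 - 5*U) = -5 + 5*U)
n((-4 - 4)²) + 13104 = (-5 + 5*(-4 - 4)²) + 13104 = (-5 + 5*(-8)²) + 13104 = (-5 + 5*64) + 13104 = (-5 + 320) + 13104 = 315 + 13104 = 13419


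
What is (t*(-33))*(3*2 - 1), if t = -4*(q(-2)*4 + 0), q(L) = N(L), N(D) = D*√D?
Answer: -5280*I*√2 ≈ -7467.0*I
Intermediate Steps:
N(D) = D^(3/2)
q(L) = L^(3/2)
t = 32*I*√2 (t = -4*((-2)^(3/2)*4 + 0) = -4*(-2*I*√2*4 + 0) = -4*(-8*I*√2 + 0) = -(-32)*I*√2 = 32*I*√2 ≈ 45.255*I)
(t*(-33))*(3*2 - 1) = ((32*I*√2)*(-33))*(3*2 - 1) = (-1056*I*√2)*(6 - 1) = -1056*I*√2*5 = -5280*I*√2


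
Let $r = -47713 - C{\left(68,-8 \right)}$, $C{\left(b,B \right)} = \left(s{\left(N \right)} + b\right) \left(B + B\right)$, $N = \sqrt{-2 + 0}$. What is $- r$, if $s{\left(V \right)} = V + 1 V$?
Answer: $46625 - 32 i \sqrt{2} \approx 46625.0 - 45.255 i$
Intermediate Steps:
$N = i \sqrt{2}$ ($N = \sqrt{-2} = i \sqrt{2} \approx 1.4142 i$)
$s{\left(V \right)} = 2 V$ ($s{\left(V \right)} = V + V = 2 V$)
$C{\left(b,B \right)} = 2 B \left(b + 2 i \sqrt{2}\right)$ ($C{\left(b,B \right)} = \left(2 i \sqrt{2} + b\right) \left(B + B\right) = \left(2 i \sqrt{2} + b\right) 2 B = \left(b + 2 i \sqrt{2}\right) 2 B = 2 B \left(b + 2 i \sqrt{2}\right)$)
$r = -46625 + 32 i \sqrt{2}$ ($r = -47713 - 2 \left(-8\right) \left(68 + 2 i \sqrt{2}\right) = -47713 - \left(-1088 - 32 i \sqrt{2}\right) = -47713 + \left(1088 + 32 i \sqrt{2}\right) = -46625 + 32 i \sqrt{2} \approx -46625.0 + 45.255 i$)
$- r = - (-46625 + 32 i \sqrt{2}) = 46625 - 32 i \sqrt{2}$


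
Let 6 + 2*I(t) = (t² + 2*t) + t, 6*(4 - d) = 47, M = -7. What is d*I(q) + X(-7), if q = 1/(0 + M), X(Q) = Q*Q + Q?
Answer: 15959/294 ≈ 54.282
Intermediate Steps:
d = -23/6 (d = 4 - ⅙*47 = 4 - 47/6 = -23/6 ≈ -3.8333)
X(Q) = Q + Q² (X(Q) = Q² + Q = Q + Q²)
q = -⅐ (q = 1/(0 - 7) = 1/(-7) = -⅐ ≈ -0.14286)
I(t) = -3 + t²/2 + 3*t/2 (I(t) = -3 + ((t² + 2*t) + t)/2 = -3 + (t² + 3*t)/2 = -3 + (t²/2 + 3*t/2) = -3 + t²/2 + 3*t/2)
d*I(q) + X(-7) = -23*(-3 + (-⅐)²/2 + (3/2)*(-⅐))/6 - 7*(1 - 7) = -23*(-3 + (½)*(1/49) - 3/14)/6 - 7*(-6) = -23*(-3 + 1/98 - 3/14)/6 + 42 = -23/6*(-157/49) + 42 = 3611/294 + 42 = 15959/294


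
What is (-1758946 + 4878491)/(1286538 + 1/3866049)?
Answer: 12060313827705/4973818948363 ≈ 2.4248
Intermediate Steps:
(-1758946 + 4878491)/(1286538 + 1/3866049) = 3119545/(1286538 + 1/3866049) = 3119545/(4973818948363/3866049) = 3119545*(3866049/4973818948363) = 12060313827705/4973818948363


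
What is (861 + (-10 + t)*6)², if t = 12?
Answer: 762129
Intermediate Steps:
(861 + (-10 + t)*6)² = (861 + (-10 + 12)*6)² = (861 + 2*6)² = (861 + 12)² = 873² = 762129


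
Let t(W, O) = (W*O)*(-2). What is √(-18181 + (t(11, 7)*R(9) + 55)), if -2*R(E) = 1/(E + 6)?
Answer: I*√4077195/15 ≈ 134.61*I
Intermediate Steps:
R(E) = -1/(2*(6 + E)) (R(E) = -1/(2*(E + 6)) = -1/(2*(6 + E)))
t(W, O) = -2*O*W (t(W, O) = (O*W)*(-2) = -2*O*W)
√(-18181 + (t(11, 7)*R(9) + 55)) = √(-18181 + ((-2*7*11)*(-1/(12 + 2*9)) + 55)) = √(-18181 + (-(-154)/(12 + 18) + 55)) = √(-18181 + (-(-154)/30 + 55)) = √(-18181 + (-154*(-1/30) + 55)) = √(-18181 + (77/15 + 55)) = √(-18181 + 902/15) = √(-271813/15) = I*√4077195/15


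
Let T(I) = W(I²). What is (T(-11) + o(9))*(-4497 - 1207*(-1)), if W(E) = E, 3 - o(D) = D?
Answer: -378350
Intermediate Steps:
o(D) = 3 - D
T(I) = I²
(T(-11) + o(9))*(-4497 - 1207*(-1)) = ((-11)² + (3 - 1*9))*(-4497 - 1207*(-1)) = (121 + (3 - 9))*(-4497 + 1207) = (121 - 6)*(-3290) = 115*(-3290) = -378350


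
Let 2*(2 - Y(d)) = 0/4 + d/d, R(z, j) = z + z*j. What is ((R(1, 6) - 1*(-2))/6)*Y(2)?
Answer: 9/4 ≈ 2.2500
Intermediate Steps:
R(z, j) = z + j*z
Y(d) = 3/2 (Y(d) = 2 - (0/4 + d/d)/2 = 2 - (0*(¼) + 1)/2 = 2 - (0 + 1)/2 = 2 - ½*1 = 2 - ½ = 3/2)
((R(1, 6) - 1*(-2))/6)*Y(2) = ((1*(1 + 6) - 1*(-2))/6)*(3/2) = ((1*7 + 2)*(⅙))*(3/2) = ((7 + 2)*(⅙))*(3/2) = (9*(⅙))*(3/2) = (3/2)*(3/2) = 9/4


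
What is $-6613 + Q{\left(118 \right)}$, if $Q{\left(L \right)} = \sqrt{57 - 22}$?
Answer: $-6613 + \sqrt{35} \approx -6607.1$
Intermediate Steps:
$Q{\left(L \right)} = \sqrt{35}$
$-6613 + Q{\left(118 \right)} = -6613 + \sqrt{35}$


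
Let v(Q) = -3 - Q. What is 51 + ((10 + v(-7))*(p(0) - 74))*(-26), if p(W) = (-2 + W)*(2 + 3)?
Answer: 30627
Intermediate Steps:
p(W) = -10 + 5*W (p(W) = (-2 + W)*5 = -10 + 5*W)
51 + ((10 + v(-7))*(p(0) - 74))*(-26) = 51 + ((10 + (-3 - 1*(-7)))*((-10 + 5*0) - 74))*(-26) = 51 + ((10 + (-3 + 7))*((-10 + 0) - 74))*(-26) = 51 + ((10 + 4)*(-10 - 74))*(-26) = 51 + (14*(-84))*(-26) = 51 - 1176*(-26) = 51 + 30576 = 30627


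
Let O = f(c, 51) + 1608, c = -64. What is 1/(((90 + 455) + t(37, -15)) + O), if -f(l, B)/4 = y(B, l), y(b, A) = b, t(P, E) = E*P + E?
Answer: 1/1379 ≈ 0.00072516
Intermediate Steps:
t(P, E) = E + E*P
f(l, B) = -4*B
O = 1404 (O = -4*51 + 1608 = -204 + 1608 = 1404)
1/(((90 + 455) + t(37, -15)) + O) = 1/(((90 + 455) - 15*(1 + 37)) + 1404) = 1/((545 - 15*38) + 1404) = 1/((545 - 570) + 1404) = 1/(-25 + 1404) = 1/1379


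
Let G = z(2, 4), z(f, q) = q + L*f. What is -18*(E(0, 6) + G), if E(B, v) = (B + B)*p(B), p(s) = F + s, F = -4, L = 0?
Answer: -72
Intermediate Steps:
z(f, q) = q (z(f, q) = q + 0*f = q + 0 = q)
G = 4
p(s) = -4 + s
E(B, v) = 2*B*(-4 + B) (E(B, v) = (B + B)*(-4 + B) = (2*B)*(-4 + B) = 2*B*(-4 + B))
-18*(E(0, 6) + G) = -18*(2*0*(-4 + 0) + 4) = -18*(2*0*(-4) + 4) = -18*(0 + 4) = -18*4 = -72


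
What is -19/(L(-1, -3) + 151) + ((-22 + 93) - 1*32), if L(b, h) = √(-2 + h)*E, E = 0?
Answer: 5870/151 ≈ 38.874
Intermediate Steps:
L(b, h) = 0 (L(b, h) = √(-2 + h)*0 = 0)
-19/(L(-1, -3) + 151) + ((-22 + 93) - 1*32) = -19/(0 + 151) + ((-22 + 93) - 1*32) = -19/151 + (71 - 32) = (1/151)*(-19) + 39 = -19/151 + 39 = 5870/151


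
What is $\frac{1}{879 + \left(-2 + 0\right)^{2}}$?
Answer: $\frac{1}{883} \approx 0.0011325$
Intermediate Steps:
$\frac{1}{879 + \left(-2 + 0\right)^{2}} = \frac{1}{879 + \left(-2\right)^{2}} = \frac{1}{879 + 4} = \frac{1}{883}$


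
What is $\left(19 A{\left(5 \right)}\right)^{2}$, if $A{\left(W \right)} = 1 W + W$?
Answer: $36100$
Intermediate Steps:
$A{\left(W \right)} = 2 W$ ($A{\left(W \right)} = W + W = 2 W$)
$\left(19 A{\left(5 \right)}\right)^{2} = \left(19 \cdot 2 \cdot 5\right)^{2} = \left(19 \cdot 10\right)^{2} = 190^{2} = 36100$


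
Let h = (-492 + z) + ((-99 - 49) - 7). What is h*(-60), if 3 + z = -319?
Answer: 58140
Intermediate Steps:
z = -322 (z = -3 - 319 = -322)
h = -969 (h = (-492 - 322) + ((-99 - 49) - 7) = -814 + (-148 - 7) = -814 - 155 = -969)
h*(-60) = -969*(-60) = 58140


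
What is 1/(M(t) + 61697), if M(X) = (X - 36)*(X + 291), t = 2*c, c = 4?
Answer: 1/53325 ≈ 1.8753e-5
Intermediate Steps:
t = 8 (t = 2*4 = 8)
M(X) = (-36 + X)*(291 + X)
1/(M(t) + 61697) = 1/((-10476 + 8² + 255*8) + 61697) = 1/((-10476 + 64 + 2040) + 61697) = 1/(-8372 + 61697) = 1/53325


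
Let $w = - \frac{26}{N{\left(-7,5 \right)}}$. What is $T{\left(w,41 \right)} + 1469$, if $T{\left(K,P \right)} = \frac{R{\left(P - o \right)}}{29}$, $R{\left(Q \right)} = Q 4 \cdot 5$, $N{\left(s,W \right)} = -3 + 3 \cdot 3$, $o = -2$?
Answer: $\frac{43461}{29} \approx 1498.7$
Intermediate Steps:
$N{\left(s,W \right)} = 6$ ($N{\left(s,W \right)} = -3 + 9 = 6$)
$R{\left(Q \right)} = 20 Q$ ($R{\left(Q \right)} = 4 Q 5 = 20 Q$)
$w = - \frac{13}{3}$ ($w = - \frac{26}{6} = \left(-26\right) \frac{1}{6} = - \frac{13}{3} \approx -4.3333$)
$T{\left(K,P \right)} = \frac{40}{29} + \frac{20 P}{29}$ ($T{\left(K,P \right)} = \frac{20 \left(P - -2\right)}{29} = 20 \left(P + 2\right) \frac{1}{29} = 20 \left(2 + P\right) \frac{1}{29} = \left(40 + 20 P\right) \frac{1}{29} = \frac{40}{29} + \frac{20 P}{29}$)
$T{\left(w,41 \right)} + 1469 = \left(\frac{40}{29} + \frac{20}{29} \cdot 41\right) + 1469 = \left(\frac{40}{29} + \frac{820}{29}\right) + 1469 = \frac{860}{29} + 1469 = \frac{43461}{29}$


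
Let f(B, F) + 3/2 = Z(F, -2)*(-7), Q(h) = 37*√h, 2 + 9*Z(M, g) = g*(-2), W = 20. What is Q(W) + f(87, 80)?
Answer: -55/18 + 74*√5 ≈ 162.41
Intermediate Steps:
Z(M, g) = -2/9 - 2*g/9 (Z(M, g) = -2/9 + (g*(-2))/9 = -2/9 + (-2*g)/9 = -2/9 - 2*g/9)
f(B, F) = -55/18 (f(B, F) = -3/2 + (-2/9 - 2/9*(-2))*(-7) = -3/2 + (-2/9 + 4/9)*(-7) = -3/2 + (2/9)*(-7) = -3/2 - 14/9 = -55/18)
Q(W) + f(87, 80) = 37*√20 - 55/18 = 37*(2*√5) - 55/18 = 74*√5 - 55/18 = -55/18 + 74*√5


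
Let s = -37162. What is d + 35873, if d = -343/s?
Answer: 1333112769/37162 ≈ 35873.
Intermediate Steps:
d = 343/37162 (d = -343/(-37162) = -343*(-1/37162) = 343/37162 ≈ 0.0092299)
d + 35873 = 343/37162 + 35873 = 1333112769/37162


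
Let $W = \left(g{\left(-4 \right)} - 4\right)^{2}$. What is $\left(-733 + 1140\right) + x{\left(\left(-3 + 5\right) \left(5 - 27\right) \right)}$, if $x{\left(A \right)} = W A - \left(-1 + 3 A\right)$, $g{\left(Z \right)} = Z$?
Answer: $-2276$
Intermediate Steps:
$W = 64$ ($W = \left(-4 - 4\right)^{2} = \left(-8\right)^{2} = 64$)
$x{\left(A \right)} = 1 + 61 A$ ($x{\left(A \right)} = 64 A - \left(-1 + 3 A\right) = 1 + 61 A$)
$\left(-733 + 1140\right) + x{\left(\left(-3 + 5\right) \left(5 - 27\right) \right)} = \left(-733 + 1140\right) + \left(1 + 61 \left(-3 + 5\right) \left(5 - 27\right)\right) = 407 + \left(1 + 61 \cdot 2 \left(-22\right)\right) = 407 + \left(1 + 61 \left(-44\right)\right) = 407 + \left(1 - 2684\right) = 407 - 2683 = -2276$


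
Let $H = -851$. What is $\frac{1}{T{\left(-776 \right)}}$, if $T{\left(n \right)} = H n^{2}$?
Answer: $- \frac{1}{512451776} \approx -1.9514 \cdot 10^{-9}$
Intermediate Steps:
$T{\left(n \right)} = - 851 n^{2}$
$\frac{1}{T{\left(-776 \right)}} = \frac{1}{\left(-851\right) \left(-776\right)^{2}} = \frac{1}{\left(-851\right) 602176} = \frac{1}{-512451776} = - \frac{1}{512451776}$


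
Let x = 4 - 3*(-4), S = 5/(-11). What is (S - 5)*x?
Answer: -960/11 ≈ -87.273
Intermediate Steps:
S = -5/11 (S = 5*(-1/11) = -5/11 ≈ -0.45455)
x = 16 (x = 4 + 12 = 16)
(S - 5)*x = (-5/11 - 5)*16 = -60/11*16 = -960/11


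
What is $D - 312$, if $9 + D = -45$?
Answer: $-366$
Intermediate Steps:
$D = -54$ ($D = -9 - 45 = -54$)
$D - 312 = -54 - 312 = -366$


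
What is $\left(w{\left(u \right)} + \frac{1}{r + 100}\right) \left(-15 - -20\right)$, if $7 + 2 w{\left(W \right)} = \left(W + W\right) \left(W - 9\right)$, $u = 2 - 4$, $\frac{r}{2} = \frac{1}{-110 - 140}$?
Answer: $\frac{2313565}{24998} \approx 92.55$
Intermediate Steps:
$r = - \frac{1}{125}$ ($r = \frac{2}{-110 - 140} = \frac{2}{-250} = 2 \left(- \frac{1}{250}\right) = - \frac{1}{125} \approx -0.008$)
$u = -2$
$w{\left(W \right)} = - \frac{7}{2} + W \left(-9 + W\right)$ ($w{\left(W \right)} = - \frac{7}{2} + \frac{\left(W + W\right) \left(W - 9\right)}{2} = - \frac{7}{2} + \frac{2 W \left(-9 + W\right)}{2} = - \frac{7}{2} + W \left(-9 + W\right)$)
$\left(w{\left(u \right)} + \frac{1}{r + 100}\right) \left(-15 - -20\right) = \left(\left(- \frac{7}{2} + \left(-2\right)^{2} - -18\right) + \frac{1}{- \frac{1}{125} + 100}\right) \left(-15 - -20\right) = \left(\left(- \frac{7}{2} + 4 + 18\right) + \frac{1}{\frac{12499}{125}}\right) \left(-15 + 20\right) = \left(\frac{37}{2} + \frac{125}{12499}\right) 5 = \frac{462713}{24998} \cdot 5 = \frac{2313565}{24998}$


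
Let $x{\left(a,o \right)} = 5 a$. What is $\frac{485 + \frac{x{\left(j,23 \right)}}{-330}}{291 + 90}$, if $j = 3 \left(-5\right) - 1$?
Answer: $\frac{16013}{12573} \approx 1.2736$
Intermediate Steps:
$j = -16$ ($j = -15 - 1 = -16$)
$\frac{485 + \frac{x{\left(j,23 \right)}}{-330}}{291 + 90} = \frac{485 + \frac{5 \left(-16\right)}{-330}}{291 + 90} = \frac{485 - - \frac{8}{33}}{381} = \left(485 + \frac{8}{33}\right) \frac{1}{381} = \frac{16013}{33} \cdot \frac{1}{381} = \frac{16013}{12573}$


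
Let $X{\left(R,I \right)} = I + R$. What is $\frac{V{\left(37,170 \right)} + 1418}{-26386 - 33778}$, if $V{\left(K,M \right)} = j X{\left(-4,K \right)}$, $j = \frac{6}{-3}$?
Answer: $- \frac{2}{89} \approx -0.022472$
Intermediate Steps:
$j = -2$ ($j = 6 \left(- \frac{1}{3}\right) = -2$)
$V{\left(K,M \right)} = 8 - 2 K$ ($V{\left(K,M \right)} = - 2 \left(K - 4\right) = - 2 \left(-4 + K\right) = 8 - 2 K$)
$\frac{V{\left(37,170 \right)} + 1418}{-26386 - 33778} = \frac{\left(8 - 74\right) + 1418}{-26386 - 33778} = \frac{\left(8 - 74\right) + 1418}{-60164} = \left(-66 + 1418\right) \left(- \frac{1}{60164}\right) = 1352 \left(- \frac{1}{60164}\right) = - \frac{2}{89}$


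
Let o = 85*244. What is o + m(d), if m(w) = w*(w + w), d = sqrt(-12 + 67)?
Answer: 20850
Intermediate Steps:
d = sqrt(55) ≈ 7.4162
m(w) = 2*w**2 (m(w) = w*(2*w) = 2*w**2)
o = 20740
o + m(d) = 20740 + 2*(sqrt(55))**2 = 20740 + 2*55 = 20740 + 110 = 20850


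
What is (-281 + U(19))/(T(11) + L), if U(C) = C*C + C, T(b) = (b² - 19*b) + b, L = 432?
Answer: 99/355 ≈ 0.27887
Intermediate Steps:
T(b) = b² - 18*b
U(C) = C + C² (U(C) = C² + C = C + C²)
(-281 + U(19))/(T(11) + L) = (-281 + 19*(1 + 19))/(11*(-18 + 11) + 432) = (-281 + 19*20)/(11*(-7) + 432) = (-281 + 380)/(-77 + 432) = 99/355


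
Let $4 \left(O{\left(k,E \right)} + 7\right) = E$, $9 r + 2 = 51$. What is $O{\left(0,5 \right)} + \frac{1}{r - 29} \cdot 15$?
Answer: $- \frac{677}{106} \approx -6.3868$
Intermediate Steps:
$r = \frac{49}{9}$ ($r = - \frac{2}{9} + \frac{1}{9} \cdot 51 = - \frac{2}{9} + \frac{17}{3} = \frac{49}{9} \approx 5.4444$)
$O{\left(k,E \right)} = -7 + \frac{E}{4}$
$O{\left(0,5 \right)} + \frac{1}{r - 29} \cdot 15 = \left(-7 + \frac{1}{4} \cdot 5\right) + \frac{1}{\frac{49}{9} - 29} \cdot 15 = \left(-7 + \frac{5}{4}\right) + \frac{1}{- \frac{212}{9}} \cdot 15 = - \frac{23}{4} - \frac{135}{212} = - \frac{677}{106}$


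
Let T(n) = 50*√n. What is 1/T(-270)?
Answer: -I*√30/4500 ≈ -0.0012172*I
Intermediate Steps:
1/T(-270) = 1/(50*√(-270)) = 1/(50*(3*I*√30)) = 1/(150*I*√30) = -I*√30/4500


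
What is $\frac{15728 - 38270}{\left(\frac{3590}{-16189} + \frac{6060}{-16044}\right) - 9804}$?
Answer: $\frac{487914669606}{212217545447} \approx 2.2991$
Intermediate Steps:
$\frac{15728 - 38270}{\left(\frac{3590}{-16189} + \frac{6060}{-16044}\right) - 9804} = - \frac{22542}{\left(3590 \left(- \frac{1}{16189}\right) + 6060 \left(- \frac{1}{16044}\right)\right) - 9804} = - \frac{22542}{\left(- \frac{3590}{16189} - \frac{505}{1337}\right) - 9804} = - \frac{22542}{- \frac{12975275}{21644693} - 9804} = - \frac{22542}{- \frac{212217545447}{21644693}} = \left(-22542\right) \left(- \frac{21644693}{212217545447}\right) = \frac{487914669606}{212217545447}$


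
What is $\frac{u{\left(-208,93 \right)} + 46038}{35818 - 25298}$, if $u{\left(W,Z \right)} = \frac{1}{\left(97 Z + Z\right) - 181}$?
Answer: $\frac{82251491}{18795032} \approx 4.3762$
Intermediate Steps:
$u{\left(W,Z \right)} = \frac{1}{-181 + 98 Z}$ ($u{\left(W,Z \right)} = \frac{1}{98 Z - 181} = \frac{1}{-181 + 98 Z}$)
$\frac{u{\left(-208,93 \right)} + 46038}{35818 - 25298} = \frac{\frac{1}{-181 + 98 \cdot 93} + 46038}{35818 - 25298} = \frac{\frac{1}{-181 + 9114} + 46038}{10520} = \left(\frac{1}{8933} + 46038\right) \frac{1}{10520} = \frac{411257455}{8933} \cdot \frac{1}{10520} = \frac{82251491}{18795032}$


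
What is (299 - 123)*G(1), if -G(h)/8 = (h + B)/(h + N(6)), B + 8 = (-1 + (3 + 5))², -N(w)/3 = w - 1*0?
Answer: 59136/17 ≈ 3478.6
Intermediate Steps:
N(w) = -3*w (N(w) = -3*(w - 1*0) = -3*(w + 0) = -3*w)
B = 41 (B = -8 + (-1 + (3 + 5))² = -8 + (-1 + 8)² = -8 + 7² = -8 + 49 = 41)
G(h) = -8*(41 + h)/(-18 + h) (G(h) = -8*(h + 41)/(h - 3*6) = -8*(41 + h)/(h - 18) = -8*(41 + h)/(-18 + h))
(299 - 123)*G(1) = (299 - 123)*(8*(-41 - 1*1)/(-18 + 1)) = 176*(8*(-41 - 1)/(-17)) = 176*(8*(-1/17)*(-42)) = 176*(336/17) = 59136/17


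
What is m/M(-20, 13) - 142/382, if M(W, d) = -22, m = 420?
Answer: -40891/2101 ≈ -19.463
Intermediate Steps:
m/M(-20, 13) - 142/382 = 420/(-22) - 142/382 = 420*(-1/22) - 142*1/382 = -210/11 - 71/191 = -40891/2101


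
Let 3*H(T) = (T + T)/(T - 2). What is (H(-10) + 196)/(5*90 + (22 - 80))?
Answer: 1769/3528 ≈ 0.50142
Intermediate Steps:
H(T) = 2*T/(3*(-2 + T)) (H(T) = ((T + T)/(T - 2))/3 = ((2*T)/(-2 + T))/3 = (2*T/(-2 + T))/3 = 2*T/(3*(-2 + T)))
(H(-10) + 196)/(5*90 + (22 - 80)) = ((⅔)*(-10)/(-2 - 10) + 196)/(5*90 + (22 - 80)) = ((⅔)*(-10)/(-12) + 196)/(450 - 58) = ((⅔)*(-10)*(-1/12) + 196)/392 = (5/9 + 196)*(1/392) = (1769/9)*(1/392) = 1769/3528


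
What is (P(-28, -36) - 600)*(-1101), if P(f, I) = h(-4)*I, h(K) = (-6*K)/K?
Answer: 422784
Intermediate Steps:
h(K) = -6
P(f, I) = -6*I
(P(-28, -36) - 600)*(-1101) = (-6*(-36) - 600)*(-1101) = (216 - 600)*(-1101) = -384*(-1101) = 422784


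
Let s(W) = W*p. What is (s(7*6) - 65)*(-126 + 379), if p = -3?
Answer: -48323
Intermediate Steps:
s(W) = -3*W (s(W) = W*(-3) = -3*W)
(s(7*6) - 65)*(-126 + 379) = (-21*6 - 65)*(-126 + 379) = (-3*42 - 65)*253 = (-126 - 65)*253 = -191*253 = -48323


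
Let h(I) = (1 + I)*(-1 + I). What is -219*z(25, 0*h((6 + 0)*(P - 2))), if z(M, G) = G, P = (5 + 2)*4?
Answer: 0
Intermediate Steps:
P = 28 (P = 7*4 = 28)
-219*z(25, 0*h((6 + 0)*(P - 2))) = -0*(-1 + ((6 + 0)*(28 - 2))**2) = -0*(-1 + (6*26)**2) = -0*(-1 + 156**2) = -0*(-1 + 24336) = -0*24335 = -219*0 = 0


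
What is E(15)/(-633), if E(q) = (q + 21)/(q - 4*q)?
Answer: 4/3165 ≈ 0.0012638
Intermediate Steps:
E(q) = -(21 + q)/(3*q) (E(q) = (21 + q)/((-3*q)) = (21 + q)*(-1/(3*q)) = -(21 + q)/(3*q))
E(15)/(-633) = ((⅓)*(-21 - 1*15)/15)/(-633) = ((⅓)*(1/15)*(-21 - 15))*(-1/633) = ((⅓)*(1/15)*(-36))*(-1/633) = -⅘*(-1/633) = 4/3165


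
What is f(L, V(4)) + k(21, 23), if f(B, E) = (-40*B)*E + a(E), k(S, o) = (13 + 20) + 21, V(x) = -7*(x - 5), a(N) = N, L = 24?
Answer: -6659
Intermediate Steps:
V(x) = 35 - 7*x (V(x) = -7*(-5 + x) = 35 - 7*x)
k(S, o) = 54 (k(S, o) = 33 + 21 = 54)
f(B, E) = E - 40*B*E (f(B, E) = (-40*B)*E + E = -40*B*E + E = E - 40*B*E)
f(L, V(4)) + k(21, 23) = (35 - 7*4)*(1 - 40*24) + 54 = (35 - 28)*(1 - 960) + 54 = 7*(-959) + 54 = -6713 + 54 = -6659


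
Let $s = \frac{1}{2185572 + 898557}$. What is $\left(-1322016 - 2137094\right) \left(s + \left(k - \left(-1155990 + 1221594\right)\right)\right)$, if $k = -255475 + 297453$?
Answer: $\frac{252050235453119830}{3084129} \approx 8.1725 \cdot 10^{10}$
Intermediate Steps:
$k = 41978$
$s = \frac{1}{3084129} \approx 3.2424 \cdot 10^{-7}$
$\left(-1322016 - 2137094\right) \left(s + \left(k - \left(-1155990 + 1221594\right)\right)\right) = \left(-1322016 - 2137094\right) \left(\frac{1}{3084129} + \left(41978 - \left(-1155990 + 1221594\right)\right)\right) = \left(-1322016 - 2137094\right) \left(\frac{1}{3084129} + \left(41978 - 65604\right)\right) = - 3459110 \left(\frac{1}{3084129} - 23626\right) = \left(-3459110\right) \left(- \frac{72865631753}{3084129}\right) = \frac{252050235453119830}{3084129}$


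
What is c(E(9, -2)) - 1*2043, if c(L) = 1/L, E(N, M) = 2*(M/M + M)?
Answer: -4087/2 ≈ -2043.5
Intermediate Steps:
E(N, M) = 2 + 2*M (E(N, M) = 2*(1 + M) = 2 + 2*M)
c(E(9, -2)) - 1*2043 = 1/(2 + 2*(-2)) - 1*2043 = 1/(2 - 4) - 2043 = 1/(-2) - 2043 = -½ - 2043 = -4087/2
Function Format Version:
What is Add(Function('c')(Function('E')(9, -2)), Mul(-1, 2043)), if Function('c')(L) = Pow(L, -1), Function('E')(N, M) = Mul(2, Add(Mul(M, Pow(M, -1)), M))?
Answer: Rational(-4087, 2) ≈ -2043.5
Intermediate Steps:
Function('E')(N, M) = Add(2, Mul(2, M)) (Function('E')(N, M) = Mul(2, Add(1, M)) = Add(2, Mul(2, M)))
Add(Function('c')(Function('E')(9, -2)), Mul(-1, 2043)) = Add(Pow(Add(2, Mul(2, -2)), -1), Mul(-1, 2043)) = Add(Pow(Add(2, -4), -1), -2043) = Add(Pow(-2, -1), -2043) = Add(Rational(-1, 2), -2043) = Rational(-4087, 2)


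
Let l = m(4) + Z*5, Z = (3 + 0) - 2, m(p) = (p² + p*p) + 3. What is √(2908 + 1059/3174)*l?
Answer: 20*√6154034/23 ≈ 2157.2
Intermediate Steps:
m(p) = 3 + 2*p² (m(p) = (p² + p²) + 3 = 2*p² + 3 = 3 + 2*p²)
Z = 1 (Z = 3 - 2 = 1)
l = 40 (l = (3 + 2*4²) + 1*5 = (3 + 2*16) + 5 = (3 + 32) + 5 = 35 + 5 = 40)
√(2908 + 1059/3174)*l = √(2908 + 1059/3174)*40 = √(2908 + 1059*(1/3174))*40 = √(2908 + 353/1058)*40 = √(3077017/1058)*40 = (√6154034/46)*40 = 20*√6154034/23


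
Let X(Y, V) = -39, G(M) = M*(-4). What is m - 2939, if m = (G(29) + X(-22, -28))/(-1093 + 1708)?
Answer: -361528/123 ≈ -2939.3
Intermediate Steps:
G(M) = -4*M
m = -31/123 (m = (-4*29 - 39)/(-1093 + 1708) = (-116 - 39)/615 = -155*1/615 = -31/123 ≈ -0.25203)
m - 2939 = -31/123 - 2939 = -361528/123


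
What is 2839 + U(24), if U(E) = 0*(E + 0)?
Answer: 2839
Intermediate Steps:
U(E) = 0 (U(E) = 0*E = 0)
2839 + U(24) = 2839 + 0 = 2839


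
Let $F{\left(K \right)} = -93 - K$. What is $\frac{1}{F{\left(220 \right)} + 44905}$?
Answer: $\frac{1}{44592} \approx 2.2426 \cdot 10^{-5}$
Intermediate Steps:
$\frac{1}{F{\left(220 \right)} + 44905} = \frac{1}{\left(-93 - 220\right) + 44905} = \frac{1}{-313 + 44905} = \frac{1}{44592}$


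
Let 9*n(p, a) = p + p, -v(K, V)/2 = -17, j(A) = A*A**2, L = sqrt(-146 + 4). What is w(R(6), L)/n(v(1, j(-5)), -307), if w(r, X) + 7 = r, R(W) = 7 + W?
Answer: 27/34 ≈ 0.79412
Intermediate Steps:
L = I*sqrt(142) (L = sqrt(-142) = I*sqrt(142) ≈ 11.916*I)
j(A) = A**3
v(K, V) = 34 (v(K, V) = -2*(-17) = 34)
w(r, X) = -7 + r
n(p, a) = 2*p/9 (n(p, a) = (p + p)/9 = (2*p)/9 = 2*p/9)
w(R(6), L)/n(v(1, j(-5)), -307) = (-7 + (7 + 6))/(((2/9)*34)) = (-7 + 13)/(68/9) = 6*(9/68) = 27/34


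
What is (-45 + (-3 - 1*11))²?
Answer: 3481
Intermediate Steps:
(-45 + (-3 - 1*11))² = (-45 + (-3 - 11))² = (-45 - 14)² = (-59)² = 3481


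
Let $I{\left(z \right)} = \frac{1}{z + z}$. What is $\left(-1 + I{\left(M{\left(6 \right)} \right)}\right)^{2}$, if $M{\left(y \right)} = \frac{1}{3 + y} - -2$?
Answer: $\frac{841}{1444} \approx 0.58241$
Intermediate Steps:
$M{\left(y \right)} = 2 + \frac{1}{3 + y}$ ($M{\left(y \right)} = \frac{1}{3 + y} + 2 = 2 + \frac{1}{3 + y}$)
$I{\left(z \right)} = \frac{1}{2 z}$
$\left(-1 + I{\left(M{\left(6 \right)} \right)}\right)^{2} = \left(-1 + \frac{1}{2 \frac{7 + 2 \cdot 6}{3 + 6}}\right)^{2} = \left(-1 + \frac{1}{2 \frac{7 + 12}{9}}\right)^{2} = \left(-1 + \frac{1}{2 \cdot \frac{1}{9} \cdot 19}\right)^{2} = \left(-1 + \frac{1}{2 \cdot \frac{19}{9}}\right)^{2} = \left(-1 + \frac{1}{2} \cdot \frac{9}{19}\right)^{2} = \left(-1 + \frac{9}{38}\right)^{2} = \left(- \frac{29}{38}\right)^{2} = \frac{841}{1444}$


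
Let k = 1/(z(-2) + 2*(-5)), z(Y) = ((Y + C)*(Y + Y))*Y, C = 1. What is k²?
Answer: 1/324 ≈ 0.0030864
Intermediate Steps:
z(Y) = 2*Y²*(1 + Y) (z(Y) = ((Y + 1)*(Y + Y))*Y = ((1 + Y)*(2*Y))*Y = (2*Y*(1 + Y))*Y = 2*Y²*(1 + Y))
k = -1/18 (k = 1/(2*(-2)²*(1 - 2) + 2*(-5)) = 1/(2*4*(-1) - 10) = 1/(-8 - 10) = 1/(-18) = -1/18 ≈ -0.055556)
k² = (-1/18)² = 1/324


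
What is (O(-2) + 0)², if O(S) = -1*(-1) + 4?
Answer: 25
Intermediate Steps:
O(S) = 5 (O(S) = 1 + 4 = 5)
(O(-2) + 0)² = (5 + 0)² = 5² = 25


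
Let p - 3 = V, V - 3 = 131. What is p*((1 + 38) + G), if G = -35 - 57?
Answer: -7261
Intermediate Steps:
V = 134 (V = 3 + 131 = 134)
G = -92
p = 137 (p = 3 + 134 = 137)
p*((1 + 38) + G) = 137*((1 + 38) - 92) = 137*(39 - 92) = 137*(-53) = -7261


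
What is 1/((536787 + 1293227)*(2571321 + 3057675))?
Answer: 1/10301141485944 ≈ 9.7077e-14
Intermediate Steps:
1/((536787 + 1293227)*(2571321 + 3057675)) = 1/(1830014*5628996) = 1/10301141485944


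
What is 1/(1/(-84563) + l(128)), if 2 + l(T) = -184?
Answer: -84563/15728719 ≈ -0.0053763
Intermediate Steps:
l(T) = -186 (l(T) = -2 - 184 = -186)
1/(1/(-84563) + l(128)) = 1/(1/(-84563) - 186) = 1/(-1/84563 - 186) = 1/(-15728719/84563) = -84563/15728719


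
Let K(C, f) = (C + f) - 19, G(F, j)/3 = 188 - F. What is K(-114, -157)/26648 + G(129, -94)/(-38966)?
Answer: -4004209/259591492 ≈ -0.015425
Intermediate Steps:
G(F, j) = 564 - 3*F (G(F, j) = 3*(188 - F) = 564 - 3*F)
K(C, f) = -19 + C + f
K(-114, -157)/26648 + G(129, -94)/(-38966) = (-19 - 114 - 157)/26648 + (564 - 3*129)/(-38966) = -290*1/26648 + (564 - 387)*(-1/38966) = -145/13324 + 177*(-1/38966) = -145/13324 - 177/38966 = -4004209/259591492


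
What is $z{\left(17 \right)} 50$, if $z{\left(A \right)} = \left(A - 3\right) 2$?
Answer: $1400$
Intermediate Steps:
$z{\left(A \right)} = -6 + 2 A$ ($z{\left(A \right)} = \left(-3 + A\right) 2 = -6 + 2 A$)
$z{\left(17 \right)} 50 = \left(-6 + 2 \cdot 17\right) 50 = \left(-6 + 34\right) 50 = 28 \cdot 50 = 1400$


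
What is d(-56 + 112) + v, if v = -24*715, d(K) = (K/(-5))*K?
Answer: -88936/5 ≈ -17787.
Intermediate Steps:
d(K) = -K**2/5 (d(K) = (K*(-1/5))*K = (-K/5)*K = -K**2/5)
v = -17160
d(-56 + 112) + v = -(-56 + 112)**2/5 - 17160 = -1/5*56**2 - 17160 = -1/5*3136 - 17160 = -3136/5 - 17160 = -88936/5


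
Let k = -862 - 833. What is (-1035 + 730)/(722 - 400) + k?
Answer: -546095/322 ≈ -1695.9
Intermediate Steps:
k = -1695
(-1035 + 730)/(722 - 400) + k = (-1035 + 730)/(722 - 400) - 1695 = -305/322 - 1695 = -546095/322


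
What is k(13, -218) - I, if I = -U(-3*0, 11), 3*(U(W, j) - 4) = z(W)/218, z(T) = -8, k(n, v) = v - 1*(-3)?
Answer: -69001/327 ≈ -211.01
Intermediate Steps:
k(n, v) = 3 + v (k(n, v) = v + 3 = 3 + v)
U(W, j) = 1304/327 (U(W, j) = 4 + (-8/218)/3 = 4 + (-8*1/218)/3 = 4 + (⅓)*(-4/109) = 4 - 4/327 = 1304/327)
I = -1304/327 (I = -1*1304/327 = -1304/327 ≈ -3.9878)
k(13, -218) - I = (3 - 218) - 1*(-1304/327) = -215 + 1304/327 = -69001/327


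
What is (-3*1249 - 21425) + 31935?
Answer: 6763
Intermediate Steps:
(-3*1249 - 21425) + 31935 = (-3747 - 21425) + 31935 = -25172 + 31935 = 6763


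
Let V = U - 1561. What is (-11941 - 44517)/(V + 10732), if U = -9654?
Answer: 56458/483 ≈ 116.89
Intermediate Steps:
V = -11215 (V = -9654 - 1561 = -11215)
(-11941 - 44517)/(V + 10732) = (-11941 - 44517)/(-11215 + 10732) = -56458/(-483) = -56458*(-1/483) = 56458/483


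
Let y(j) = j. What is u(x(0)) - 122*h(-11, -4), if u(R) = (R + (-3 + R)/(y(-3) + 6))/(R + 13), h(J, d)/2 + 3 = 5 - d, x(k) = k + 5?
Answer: -79039/54 ≈ -1463.7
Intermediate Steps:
x(k) = 5 + k
h(J, d) = 4 - 2*d (h(J, d) = -6 + 2*(5 - d) = -6 + (10 - 2*d) = 4 - 2*d)
u(R) = (-1 + 4*R/3)/(13 + R) (u(R) = (R + (-3 + R)/(-3 + 6))/(R + 13) = (R + (-3 + R)/3)/(13 + R) = (R + (-3 + R)*(⅓))/(13 + R) = (R + (-1 + R/3))/(13 + R) = (-1 + 4*R/3)/(13 + R))
u(x(0)) - 122*h(-11, -4) = (-3 + 4*(5 + 0))/(3*(13 + (5 + 0))) - 122*(4 - 2*(-4)) = (-3 + 4*5)/(3*(13 + 5)) - 122*(4 + 8) = (⅓)*(-3 + 20)/18 - 122*12 = (⅓)*(1/18)*17 - 1464 = 17/54 - 1464 = -79039/54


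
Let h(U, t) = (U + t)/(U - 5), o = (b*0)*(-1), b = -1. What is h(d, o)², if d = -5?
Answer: ¼ ≈ 0.25000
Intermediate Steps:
o = 0 (o = -1*0*(-1) = 0*(-1) = 0)
h(U, t) = (U + t)/(-5 + U)
h(d, o)² = ((-5 + 0)/(-5 - 5))² = (-5/(-10))² = (-⅒*(-5))² = (½)² = ¼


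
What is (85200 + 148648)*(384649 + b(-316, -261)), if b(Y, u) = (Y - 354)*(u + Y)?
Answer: 180352697672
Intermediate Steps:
b(Y, u) = (-354 + Y)*(Y + u)
(85200 + 148648)*(384649 + b(-316, -261)) = (85200 + 148648)*(384649 + ((-316)**2 - 354*(-316) - 354*(-261) - 316*(-261))) = 233848*(384649 + (99856 + 111864 + 92394 + 82476)) = 233848*(384649 + 386590) = 233848*771239 = 180352697672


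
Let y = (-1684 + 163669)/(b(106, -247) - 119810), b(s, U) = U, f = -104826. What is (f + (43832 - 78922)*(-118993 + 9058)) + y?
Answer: 154373865678161/40019 ≈ 3.8575e+9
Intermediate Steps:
y = -53995/40019 (y = (-1684 + 163669)/(-247 - 119810) = 161985/(-120057) = 161985*(-1/120057) = -53995/40019 ≈ -1.3492)
(f + (43832 - 78922)*(-118993 + 9058)) + y = (-104826 + (43832 - 78922)*(-118993 + 9058)) - 53995/40019 = (-104826 - 35090*(-109935)) - 53995/40019 = (-104826 + 3857619150) - 53995/40019 = 3857514324 - 53995/40019 = 154373865678161/40019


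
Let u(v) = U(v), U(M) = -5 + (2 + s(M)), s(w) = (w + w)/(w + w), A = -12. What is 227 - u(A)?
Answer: 229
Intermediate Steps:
s(w) = 1 (s(w) = (2*w)/((2*w)) = (2*w)*(1/(2*w)) = 1)
U(M) = -2 (U(M) = -5 + (2 + 1) = -5 + 3 = -2)
u(v) = -2
227 - u(A) = 227 - 1*(-2) = 227 + 2 = 229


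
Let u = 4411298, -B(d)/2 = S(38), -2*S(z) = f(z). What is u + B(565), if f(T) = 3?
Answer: 4411301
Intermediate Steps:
S(z) = -3/2 (S(z) = -½*3 = -3/2)
B(d) = 3 (B(d) = -2*(-3/2) = 3)
u + B(565) = 4411298 + 3 = 4411301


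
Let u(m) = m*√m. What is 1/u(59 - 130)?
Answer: I*√71/5041 ≈ 0.0016715*I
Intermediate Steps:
u(m) = m^(3/2)
1/u(59 - 130) = 1/((59 - 130)^(3/2)) = 1/((-71)^(3/2)) = 1/(-71*I*√71) = I*√71/5041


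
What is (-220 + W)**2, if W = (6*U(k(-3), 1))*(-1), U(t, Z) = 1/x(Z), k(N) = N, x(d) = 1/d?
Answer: 51076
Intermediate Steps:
U(t, Z) = Z (U(t, Z) = 1/(1/Z) = Z)
W = -6 (W = (6*1)*(-1) = 6*(-1) = -6)
(-220 + W)**2 = (-220 - 6)**2 = (-226)**2 = 51076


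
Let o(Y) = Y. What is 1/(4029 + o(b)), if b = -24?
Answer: 1/4005 ≈ 0.00024969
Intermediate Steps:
1/(4029 + o(b)) = 1/(4029 - 24) = 1/4005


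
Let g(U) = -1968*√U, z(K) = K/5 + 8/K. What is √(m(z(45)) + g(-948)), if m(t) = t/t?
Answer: √(1 - 3936*I*√237) ≈ 174.06 - 174.06*I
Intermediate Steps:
z(K) = 8/K + K/5 (z(K) = K*(⅕) + 8/K = K/5 + 8/K = 8/K + K/5)
m(t) = 1
g(U) = -1968*√U
√(m(z(45)) + g(-948)) = √(1 - 3936*I*√237)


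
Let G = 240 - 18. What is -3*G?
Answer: -666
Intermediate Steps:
G = 222
-3*G = -3*222 = -666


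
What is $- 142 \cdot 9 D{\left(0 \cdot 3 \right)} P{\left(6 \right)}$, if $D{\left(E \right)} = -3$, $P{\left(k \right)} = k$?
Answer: $23004$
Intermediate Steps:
$- 142 \cdot 9 D{\left(0 \cdot 3 \right)} P{\left(6 \right)} = - 142 \cdot 9 \left(-3\right) 6 = - 142 \left(\left(-27\right) 6\right) = \left(-142\right) \left(-162\right) = 23004$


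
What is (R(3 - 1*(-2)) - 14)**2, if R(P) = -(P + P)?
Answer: 576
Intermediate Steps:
R(P) = -2*P
(R(3 - 1*(-2)) - 14)**2 = (-2*(3 - 1*(-2)) - 14)**2 = (-2*(3 + 2) - 14)**2 = (-2*5 - 14)**2 = (-10 - 14)**2 = (-24)**2 = 576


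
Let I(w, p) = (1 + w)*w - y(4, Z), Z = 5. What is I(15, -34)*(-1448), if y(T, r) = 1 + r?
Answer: -338832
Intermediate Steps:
I(w, p) = -6 + w*(1 + w) (I(w, p) = (1 + w)*w - (1 + 5) = w*(1 + w) - 1*6 = w*(1 + w) - 6 = -6 + w*(1 + w))
I(15, -34)*(-1448) = (-6 + 15 + 15²)*(-1448) = (-6 + 15 + 225)*(-1448) = 234*(-1448) = -338832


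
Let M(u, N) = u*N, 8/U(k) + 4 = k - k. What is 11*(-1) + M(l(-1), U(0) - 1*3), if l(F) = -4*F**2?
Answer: 9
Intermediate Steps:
U(k) = -2 (U(k) = 8/(-4 + (k - k)) = 8/(-4 + 0) = 8/(-4) = 8*(-1/4) = -2)
M(u, N) = N*u
11*(-1) + M(l(-1), U(0) - 1*3) = 11*(-1) + (-2 - 1*3)*(-4*(-1)**2) = -11 + (-2 - 3)*(-4*1) = -11 - 5*(-4) = -11 + 20 = 9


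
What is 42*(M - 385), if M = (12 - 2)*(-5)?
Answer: -18270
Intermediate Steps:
M = -50 (M = 10*(-5) = -50)
42*(M - 385) = 42*(-50 - 385) = 42*(-435) = -18270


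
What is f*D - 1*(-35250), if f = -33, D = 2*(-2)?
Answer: 35382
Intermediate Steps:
D = -4
f*D - 1*(-35250) = -33*(-4) - 1*(-35250) = 132 + 35250 = 35382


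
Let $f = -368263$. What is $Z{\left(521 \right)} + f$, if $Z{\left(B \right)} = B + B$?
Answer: $-367221$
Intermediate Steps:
$Z{\left(B \right)} = 2 B$
$Z{\left(521 \right)} + f = 2 \cdot 521 - 368263 = 1042 - 368263 = -367221$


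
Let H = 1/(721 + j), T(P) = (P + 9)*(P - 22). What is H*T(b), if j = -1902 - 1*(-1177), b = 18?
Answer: 27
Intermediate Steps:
T(P) = (-22 + P)*(9 + P) (T(P) = (9 + P)*(-22 + P) = (-22 + P)*(9 + P))
j = -725 (j = -1902 + 1177 = -725)
H = -1/4 (H = 1/(721 - 725) = 1/(-4) = -1/4 ≈ -0.25000)
H*T(b) = -(-198 + 18**2 - 13*18)/4 = -(-198 + 324 - 234)/4 = -1/4*(-108) = 27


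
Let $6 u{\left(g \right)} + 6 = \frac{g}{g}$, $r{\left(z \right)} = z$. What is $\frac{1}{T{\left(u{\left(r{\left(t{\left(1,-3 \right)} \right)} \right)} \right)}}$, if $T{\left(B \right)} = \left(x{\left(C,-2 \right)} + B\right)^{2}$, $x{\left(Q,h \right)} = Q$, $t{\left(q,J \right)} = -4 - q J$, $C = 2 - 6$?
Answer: $\frac{36}{841} \approx 0.042806$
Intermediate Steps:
$C = -4$ ($C = 2 - 6 = -4$)
$t{\left(q,J \right)} = -4 - J q$
$u{\left(g \right)} = - \frac{5}{6}$ ($u{\left(g \right)} = -1 + \frac{g \frac{1}{g}}{6} = -1 + \frac{1}{6} \cdot 1 = -1 + \frac{1}{6} = - \frac{5}{6}$)
$T{\left(B \right)} = \left(-4 + B\right)^{2}$
$\frac{1}{T{\left(u{\left(r{\left(t{\left(1,-3 \right)} \right)} \right)} \right)}} = \frac{1}{\left(-4 - \frac{5}{6}\right)^{2}} = \frac{1}{\left(- \frac{29}{6}\right)^{2}} = \frac{1}{\frac{841}{36}} = \frac{36}{841}$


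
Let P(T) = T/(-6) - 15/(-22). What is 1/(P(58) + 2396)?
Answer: 66/157543 ≈ 0.00041893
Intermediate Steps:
P(T) = 15/22 - T/6 (P(T) = T*(-1/6) - 15*(-1/22) = -T/6 + 15/22 = 15/22 - T/6)
1/(P(58) + 2396) = 1/((15/22 - 1/6*58) + 2396) = 1/((15/22 - 29/3) + 2396) = 1/(-593/66 + 2396) = 1/(157543/66) = 66/157543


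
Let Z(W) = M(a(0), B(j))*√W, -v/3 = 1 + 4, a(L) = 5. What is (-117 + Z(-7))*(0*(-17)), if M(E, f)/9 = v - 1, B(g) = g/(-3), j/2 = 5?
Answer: 0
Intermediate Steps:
j = 10 (j = 2*5 = 10)
v = -15 (v = -3*(1 + 4) = -3*5 = -15)
B(g) = -g/3 (B(g) = g*(-⅓) = -g/3)
M(E, f) = -144 (M(E, f) = 9*(-15 - 1) = 9*(-16) = -144)
Z(W) = -144*√W
(-117 + Z(-7))*(0*(-17)) = (-117 - 144*I*√7)*(0*(-17)) = (-117 - 144*I*√7)*0 = 0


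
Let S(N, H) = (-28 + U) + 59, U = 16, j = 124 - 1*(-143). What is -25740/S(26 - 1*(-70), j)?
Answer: -25740/47 ≈ -547.66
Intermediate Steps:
j = 267 (j = 124 + 143 = 267)
S(N, H) = 47 (S(N, H) = (-28 + 16) + 59 = -12 + 59 = 47)
-25740/S(26 - 1*(-70), j) = -25740/47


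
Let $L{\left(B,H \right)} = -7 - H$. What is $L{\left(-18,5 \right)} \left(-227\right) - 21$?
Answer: $2703$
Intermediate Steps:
$L{\left(-18,5 \right)} \left(-227\right) - 21 = \left(-7 - 5\right) \left(-227\right) - 21 = \left(-12\right) \left(-227\right) - 21 = 2724 - 21 = 2703$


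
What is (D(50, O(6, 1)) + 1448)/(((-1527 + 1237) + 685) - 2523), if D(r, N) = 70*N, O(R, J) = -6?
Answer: -257/532 ≈ -0.48308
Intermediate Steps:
(D(50, O(6, 1)) + 1448)/(((-1527 + 1237) + 685) - 2523) = (70*(-6) + 1448)/(((-1527 + 1237) + 685) - 2523) = (-420 + 1448)/((-290 + 685) - 2523) = 1028/(395 - 2523) = 1028/(-2128) = 1028*(-1/2128) = -257/532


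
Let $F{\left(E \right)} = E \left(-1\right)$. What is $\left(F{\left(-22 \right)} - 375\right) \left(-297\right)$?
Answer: $104841$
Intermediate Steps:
$F{\left(E \right)} = - E$
$\left(F{\left(-22 \right)} - 375\right) \left(-297\right) = \left(\left(-1\right) \left(-22\right) - 375\right) \left(-297\right) = \left(22 - 375\right) \left(-297\right) = \left(-353\right) \left(-297\right) = 104841$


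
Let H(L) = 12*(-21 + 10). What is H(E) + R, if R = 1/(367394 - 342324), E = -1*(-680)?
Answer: -3309239/25070 ≈ -132.00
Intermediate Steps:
E = 680
H(L) = -132 (H(L) = 12*(-11) = -132)
R = 1/25070 ≈ 3.9888e-5
H(E) + R = -132 + 1/25070 = -3309239/25070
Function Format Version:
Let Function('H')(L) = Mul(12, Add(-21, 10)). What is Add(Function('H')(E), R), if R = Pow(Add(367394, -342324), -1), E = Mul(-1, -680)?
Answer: Rational(-3309239, 25070) ≈ -132.00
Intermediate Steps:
E = 680
Function('H')(L) = -132 (Function('H')(L) = Mul(12, -11) = -132)
R = Rational(1, 25070) (R = Pow(25070, -1) = Rational(1, 25070) ≈ 3.9888e-5)
Add(Function('H')(E), R) = Add(-132, Rational(1, 25070)) = Rational(-3309239, 25070)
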